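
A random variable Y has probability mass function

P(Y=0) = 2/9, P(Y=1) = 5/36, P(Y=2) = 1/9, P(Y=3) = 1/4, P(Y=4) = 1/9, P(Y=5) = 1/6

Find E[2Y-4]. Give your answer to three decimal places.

E[2Y-4] = Σ (2y-4)·P(Y=y)
 = (-4)·2/9 + (-2)·5/36 + 0·1/9 + 2·1/4 + 4·1/9 + 6·1/6
 = (-8/9) + (-5/18) + 0 + 1/2 + 4/9 + 1
 = 7/9

0.778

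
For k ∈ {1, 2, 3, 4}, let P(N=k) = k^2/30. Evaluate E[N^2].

E[N^2] = Σ n^2·P(N=n)
 = 1·1/30 + 4·2/15 + 9·3/10 + 16·8/15
 = 1/30 + 8/15 + 27/10 + 128/15
 = 59/5

11.8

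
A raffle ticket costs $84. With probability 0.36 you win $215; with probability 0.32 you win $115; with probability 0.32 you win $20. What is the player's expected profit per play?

E[payout] = 215·0.36 + 115·0.32 + 20·0.32
 = 77.4 + 36.8 + 6.4
 = 120.6
Net = 120.6 - 84 = 36.6

36.6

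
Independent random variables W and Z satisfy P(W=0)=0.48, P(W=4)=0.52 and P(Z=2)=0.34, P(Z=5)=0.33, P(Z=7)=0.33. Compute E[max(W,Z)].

4.9936

E[max(W,Z)] = Σ_w Σ_z max(w,z) · P(W=w)P(Z=z)
 = 2·0.1632 + 5·0.1584 + 7·0.1584 + 4·0.1768 + 5·0.1716 + 7·0.1716
 = 0.3264 + 0.792 + 1.1088 + 0.7072 + 0.858 + 1.2012
 = 4.9936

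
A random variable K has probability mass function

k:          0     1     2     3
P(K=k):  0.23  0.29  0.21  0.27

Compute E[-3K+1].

E[-3K+1] = Σ (-3k+1)·P(K=k)
 = 1·0.23 + (-2)·0.29 + (-5)·0.21 + (-8)·0.27
 = 0.23 + (-0.58) + (-1.05) + (-2.16)
 = -3.56

-3.56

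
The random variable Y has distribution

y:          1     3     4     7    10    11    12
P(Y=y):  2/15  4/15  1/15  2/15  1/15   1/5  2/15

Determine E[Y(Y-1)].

E[Y(Y-1)] = Σ y(y-1)·P(Y=y)
 = 0·2/15 + 6·4/15 + 12·1/15 + 42·2/15 + 90·1/15 + 110·1/5 + 132·2/15
 = 0 + 8/5 + 4/5 + 28/5 + 6 + 22 + 88/5
 = 268/5

53.6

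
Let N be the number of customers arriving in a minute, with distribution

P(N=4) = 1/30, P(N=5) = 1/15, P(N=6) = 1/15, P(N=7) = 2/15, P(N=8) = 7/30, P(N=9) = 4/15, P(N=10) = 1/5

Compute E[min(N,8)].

E[min(N,8)] = Σ min(n,8)·P(N=n)
 = 4·1/30 + 5·1/15 + 6·1/15 + 7·2/15 + 8·7/30 + 8·4/15 + 8·1/5
 = 2/15 + 1/3 + 2/5 + 14/15 + 28/15 + 32/15 + 8/5
 = 37/5

7.4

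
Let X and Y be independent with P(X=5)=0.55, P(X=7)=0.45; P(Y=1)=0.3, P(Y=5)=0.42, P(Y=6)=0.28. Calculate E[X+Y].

E[X+Y] = Σ_x Σ_y (x+y) · P(X=x)P(Y=y)
 = 6·0.165 + 10·0.231 + 11·0.154 + 8·0.135 + 12·0.189 + 13·0.126
 = 0.99 + 2.31 + 1.694 + 1.08 + 2.268 + 1.638
 = 9.98

9.98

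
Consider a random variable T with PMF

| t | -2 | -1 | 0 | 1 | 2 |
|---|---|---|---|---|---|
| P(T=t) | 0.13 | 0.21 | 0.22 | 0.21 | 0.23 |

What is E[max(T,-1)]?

E[max(T,-1)] = Σ max(t,-1)·P(T=t)
 = (-1)·0.13 + (-1)·0.21 + 0·0.22 + 1·0.21 + 2·0.23
 = (-0.13) + (-0.21) + 0 + 0.21 + 0.46
 = 0.33

0.33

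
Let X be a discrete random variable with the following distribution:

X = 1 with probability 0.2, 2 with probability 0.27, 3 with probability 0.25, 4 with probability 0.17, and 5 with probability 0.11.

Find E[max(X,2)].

E[max(X,2)] = Σ max(x,2)·P(X=x)
 = 2·0.2 + 2·0.27 + 3·0.25 + 4·0.17 + 5·0.11
 = 0.4 + 0.54 + 0.75 + 0.68 + 0.55
 = 2.92

2.92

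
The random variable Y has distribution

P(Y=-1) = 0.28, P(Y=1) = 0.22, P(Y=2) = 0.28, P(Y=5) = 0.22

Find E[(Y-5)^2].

E[(Y-5)^2] = Σ (y-5)^2·P(Y=y)
 = 36·0.28 + 16·0.22 + 9·0.28 + 0·0.22
 = 10.08 + 3.52 + 2.52 + 0
 = 16.12

16.12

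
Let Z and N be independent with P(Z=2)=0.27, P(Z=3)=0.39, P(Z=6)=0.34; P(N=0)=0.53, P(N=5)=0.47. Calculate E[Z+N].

6.1

E[Z+N] = Σ_z Σ_n (z+n) · P(Z=z)P(N=n)
 = 2·0.1431 + 7·0.1269 + 3·0.2067 + 8·0.1833 + 6·0.1802 + 11·0.1598
 = 0.2862 + 0.8883 + 0.6201 + 1.4664 + 1.0812 + 1.7578
 = 6.1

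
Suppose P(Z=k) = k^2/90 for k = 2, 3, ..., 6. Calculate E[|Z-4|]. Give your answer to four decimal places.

1.2667

E[|Z-4|] = Σ |z-4|·P(Z=z)
 = 2·2/45 + 1·1/10 + 0·8/45 + 1·5/18 + 2·2/5
 = 4/45 + 1/10 + 0 + 5/18 + 4/5
 = 19/15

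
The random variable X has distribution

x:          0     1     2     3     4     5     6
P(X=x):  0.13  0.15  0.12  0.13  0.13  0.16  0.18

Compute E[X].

3.18

E[X] = Σ x·P(X=x)
 = 0·0.13 + 1·0.15 + 2·0.12 + 3·0.13 + 4·0.13 + 5·0.16 + 6·0.18
 = 0 + 0.15 + 0.24 + 0.39 + 0.52 + 0.8 + 1.08
 = 3.18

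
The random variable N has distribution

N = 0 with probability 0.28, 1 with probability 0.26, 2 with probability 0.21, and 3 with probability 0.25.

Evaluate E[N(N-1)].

E[N(N-1)] = Σ n(n-1)·P(N=n)
 = 0·0.28 + 0·0.26 + 2·0.21 + 6·0.25
 = 0 + 0 + 0.42 + 1.5
 = 1.92

1.92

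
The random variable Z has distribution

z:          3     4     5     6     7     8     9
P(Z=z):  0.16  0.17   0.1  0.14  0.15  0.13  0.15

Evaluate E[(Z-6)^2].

4.24

E[(Z-6)^2] = Σ (z-6)^2·P(Z=z)
 = 9·0.16 + 4·0.17 + 1·0.1 + 0·0.14 + 1·0.15 + 4·0.13 + 9·0.15
 = 1.44 + 0.68 + 0.1 + 0 + 0.15 + 0.52 + 1.35
 = 4.24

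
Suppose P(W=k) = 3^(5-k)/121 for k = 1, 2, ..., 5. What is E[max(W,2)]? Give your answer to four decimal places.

2.1488

E[max(W,2)] = Σ max(w,2)·P(W=w)
 = 2·81/121 + 2·27/121 + 3·9/121 + 4·3/121 + 5·1/121
 = 162/121 + 54/121 + 27/121 + 12/121 + 5/121
 = 260/121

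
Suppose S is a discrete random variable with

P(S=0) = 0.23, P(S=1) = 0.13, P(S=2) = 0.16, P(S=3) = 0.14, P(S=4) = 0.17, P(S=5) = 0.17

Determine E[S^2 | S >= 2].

P(S >= 2) = 0.16 + 0.14 + 0.17 + 0.17 = 0.64.
E[S^2 | S >= 2] = [4·0.16 + 9·0.14 + 16·0.17 + 25·0.17] / 0.64
 = 8.87 / 0.64
 = 887/64

13.859375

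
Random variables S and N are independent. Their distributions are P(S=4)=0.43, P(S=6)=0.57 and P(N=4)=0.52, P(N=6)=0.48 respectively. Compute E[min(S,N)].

E[min(S,N)] = Σ_s Σ_n min(s,n) · P(S=s)P(N=n)
 = 4·0.2236 + 4·0.2064 + 4·0.2964 + 6·0.2736
 = 0.8944 + 0.8256 + 1.1856 + 1.6416
 = 4.5472

4.5472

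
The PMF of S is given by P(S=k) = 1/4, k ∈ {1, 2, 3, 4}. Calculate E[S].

2.5

E[S] = Σ s·P(S=s)
 = 1·1/4 + 2·1/4 + 3·1/4 + 4·1/4
 = 1/4 + 1/2 + 3/4 + 1
 = 5/2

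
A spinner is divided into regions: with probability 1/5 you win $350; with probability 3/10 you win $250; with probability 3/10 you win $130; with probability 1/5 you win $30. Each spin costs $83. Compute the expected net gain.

107

E[payout] = 350·1/5 + 250·3/10 + 130·3/10 + 30·1/5
 = 70 + 75 + 39 + 6
 = 190
Net = 190 - 83 = 107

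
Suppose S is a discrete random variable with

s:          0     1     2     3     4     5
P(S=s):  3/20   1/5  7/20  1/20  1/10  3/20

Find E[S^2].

E[S^2] = Σ s^2·P(S=s)
 = 0·3/20 + 1·1/5 + 4·7/20 + 9·1/20 + 16·1/10 + 25·3/20
 = 0 + 1/5 + 7/5 + 9/20 + 8/5 + 15/4
 = 37/5

7.4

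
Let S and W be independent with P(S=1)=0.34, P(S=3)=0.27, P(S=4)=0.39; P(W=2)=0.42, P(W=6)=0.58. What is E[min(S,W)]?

E[min(S,W)] = Σ_s Σ_w min(s,w) · P(S=s)P(W=w)
 = 1·0.1428 + 1·0.1972 + 2·0.1134 + 3·0.1566 + 2·0.1638 + 4·0.2262
 = 0.1428 + 0.1972 + 0.2268 + 0.4698 + 0.3276 + 0.9048
 = 2.269

2.269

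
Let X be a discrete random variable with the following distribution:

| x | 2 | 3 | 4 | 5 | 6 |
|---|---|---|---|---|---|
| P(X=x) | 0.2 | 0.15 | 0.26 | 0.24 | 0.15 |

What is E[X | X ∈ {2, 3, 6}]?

P(X ∈ {2, 3, 6}) = 0.2 + 0.15 + 0.15 = 0.5.
E[X | X ∈ {2, 3, 6}] = [2·0.2 + 3·0.15 + 6·0.15] / 0.5
 = 1.75 / 0.5
 = 7/2

3.5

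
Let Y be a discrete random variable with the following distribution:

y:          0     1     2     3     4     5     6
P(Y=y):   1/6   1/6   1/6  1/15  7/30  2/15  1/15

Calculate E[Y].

2.7

E[Y] = Σ y·P(Y=y)
 = 0·1/6 + 1·1/6 + 2·1/6 + 3·1/15 + 4·7/30 + 5·2/15 + 6·1/15
 = 0 + 1/6 + 1/3 + 1/5 + 14/15 + 2/3 + 2/5
 = 27/10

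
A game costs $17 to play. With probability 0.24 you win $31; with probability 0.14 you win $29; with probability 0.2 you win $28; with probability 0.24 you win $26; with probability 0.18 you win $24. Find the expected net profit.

10.66

E[payout] = 31·0.24 + 29·0.14 + 28·0.2 + 26·0.24 + 24·0.18
 = 7.44 + 4.06 + 5.6 + 6.24 + 4.32
 = 27.66
Net = 27.66 - 17 = 10.66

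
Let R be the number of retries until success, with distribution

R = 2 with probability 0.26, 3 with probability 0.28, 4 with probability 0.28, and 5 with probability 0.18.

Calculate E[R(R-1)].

E[R(R-1)] = Σ r(r-1)·P(R=r)
 = 2·0.26 + 6·0.28 + 12·0.28 + 20·0.18
 = 0.52 + 1.68 + 3.36 + 3.6
 = 9.16

9.16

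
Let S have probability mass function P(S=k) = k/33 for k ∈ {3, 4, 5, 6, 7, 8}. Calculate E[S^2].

E[S^2] = Σ s^2·P(S=s)
 = 9·1/11 + 16·4/33 + 25·5/33 + 36·2/11 + 49·7/33 + 64·8/33
 = 9/11 + 64/33 + 125/33 + 72/11 + 343/33 + 512/33
 = 39

39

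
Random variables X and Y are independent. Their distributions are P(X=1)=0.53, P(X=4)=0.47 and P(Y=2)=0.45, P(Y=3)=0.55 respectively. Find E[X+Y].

4.96

E[X+Y] = Σ_x Σ_y (x+y) · P(X=x)P(Y=y)
 = 3·0.2385 + 4·0.2915 + 6·0.2115 + 7·0.2585
 = 0.7155 + 1.166 + 1.269 + 1.8095
 = 4.96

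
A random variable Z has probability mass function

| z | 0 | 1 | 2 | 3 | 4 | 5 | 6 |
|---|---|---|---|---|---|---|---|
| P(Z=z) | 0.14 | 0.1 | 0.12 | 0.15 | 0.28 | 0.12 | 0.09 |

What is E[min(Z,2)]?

E[min(Z,2)] = Σ min(z,2)·P(Z=z)
 = 0·0.14 + 1·0.1 + 2·0.12 + 2·0.15 + 2·0.28 + 2·0.12 + 2·0.09
 = 0 + 0.1 + 0.24 + 0.3 + 0.56 + 0.24 + 0.18
 = 1.62

1.62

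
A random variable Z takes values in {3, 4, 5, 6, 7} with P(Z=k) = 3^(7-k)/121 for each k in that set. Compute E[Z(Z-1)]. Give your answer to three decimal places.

E[Z(Z-1)] = Σ z(z-1)·P(Z=z)
 = 6·81/121 + 12·27/121 + 20·9/121 + 30·3/121 + 42·1/121
 = 486/121 + 324/121 + 180/121 + 90/121 + 42/121
 = 102/11

9.273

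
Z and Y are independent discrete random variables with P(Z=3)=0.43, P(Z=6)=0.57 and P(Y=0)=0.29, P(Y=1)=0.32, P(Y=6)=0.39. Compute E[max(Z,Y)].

E[max(Z,Y)] = Σ_z Σ_y max(z,y) · P(Z=z)P(Y=y)
 = 3·0.1247 + 3·0.1376 + 6·0.1677 + 6·0.1653 + 6·0.1824 + 6·0.2223
 = 0.3741 + 0.4128 + 1.0062 + 0.9918 + 1.0944 + 1.3338
 = 5.2131

5.2131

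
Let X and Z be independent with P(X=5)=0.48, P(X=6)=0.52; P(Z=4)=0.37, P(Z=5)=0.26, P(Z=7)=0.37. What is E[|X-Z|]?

E[|X-Z|] = Σ_x Σ_z |x-z| · P(X=x)P(Z=z)
 = 1·0.1776 + 0·0.1248 + 2·0.1776 + 2·0.1924 + 1·0.1352 + 1·0.1924
 = 0.1776 + 0 + 0.3552 + 0.3848 + 0.1352 + 0.1924
 = 1.2452

1.2452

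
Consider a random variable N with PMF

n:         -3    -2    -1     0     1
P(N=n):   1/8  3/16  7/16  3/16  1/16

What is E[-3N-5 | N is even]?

P(N is even) = 3/16 + 3/16 = 3/8.
E[-3N-5 | N is even] = [1·3/16 + (-5)·3/16] / (3/8)
 = -3/4 / (3/8)
 = -2

-2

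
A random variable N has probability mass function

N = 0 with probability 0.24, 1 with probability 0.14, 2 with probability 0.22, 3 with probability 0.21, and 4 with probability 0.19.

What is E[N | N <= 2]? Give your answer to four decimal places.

P(N <= 2) = 0.24 + 0.14 + 0.22 = 0.6.
E[N | N <= 2] = [0·0.24 + 1·0.14 + 2·0.22] / 0.6
 = 0.58 / 0.6
 = 29/30

0.9667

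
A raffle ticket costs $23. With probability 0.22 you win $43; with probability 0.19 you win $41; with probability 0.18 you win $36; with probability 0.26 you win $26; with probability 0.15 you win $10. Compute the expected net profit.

8.99

E[payout] = 43·0.22 + 41·0.19 + 36·0.18 + 26·0.26 + 10·0.15
 = 9.46 + 7.79 + 6.48 + 6.76 + 1.5
 = 31.99
Net = 31.99 - 23 = 8.99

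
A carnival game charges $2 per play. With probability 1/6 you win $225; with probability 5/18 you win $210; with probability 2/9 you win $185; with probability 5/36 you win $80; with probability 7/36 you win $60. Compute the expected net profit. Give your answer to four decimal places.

157.7222

E[payout] = 225·1/6 + 210·5/18 + 185·2/9 + 80·5/36 + 60·7/36
 = 75/2 + 175/3 + 370/9 + 100/9 + 35/3
 = 2875/18
Net = 2875/18 - 2 = 2839/18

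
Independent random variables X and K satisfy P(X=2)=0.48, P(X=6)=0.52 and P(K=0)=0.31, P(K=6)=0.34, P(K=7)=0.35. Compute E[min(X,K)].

E[min(X,K)] = Σ_x Σ_k min(x,k) · P(X=x)P(K=k)
 = 0·0.1488 + 2·0.1632 + 2·0.168 + 0·0.1612 + 6·0.1768 + 6·0.182
 = 0 + 0.3264 + 0.336 + 0 + 1.0608 + 1.092
 = 2.8152

2.8152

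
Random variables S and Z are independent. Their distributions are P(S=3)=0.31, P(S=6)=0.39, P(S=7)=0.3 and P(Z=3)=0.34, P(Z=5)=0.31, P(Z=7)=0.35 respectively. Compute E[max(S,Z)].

E[max(S,Z)] = Σ_s Σ_z max(s,z) · P(S=s)P(Z=z)
 = 3·0.1054 + 5·0.0961 + 7·0.1085 + 6·0.1326 + 6·0.1209 + 7·0.1365 + 7·0.102 + 7·0.093 + 7·0.105
 = 0.3162 + 0.4805 + 0.7595 + 0.7956 + 0.7254 + 0.9555 + 0.714 + 0.651 + 0.735
 = 6.1327

6.1327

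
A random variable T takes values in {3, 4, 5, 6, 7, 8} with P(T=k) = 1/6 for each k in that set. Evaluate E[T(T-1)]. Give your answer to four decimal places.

E[T(T-1)] = Σ t(t-1)·P(T=t)
 = 6·1/6 + 12·1/6 + 20·1/6 + 30·1/6 + 42·1/6 + 56·1/6
 = 1 + 2 + 10/3 + 5 + 7 + 28/3
 = 83/3

27.6667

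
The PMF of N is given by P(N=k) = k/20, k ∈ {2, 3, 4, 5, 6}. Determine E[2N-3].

6

E[2N-3] = Σ (2n-3)·P(N=n)
 = 1·1/10 + 3·3/20 + 5·1/5 + 7·1/4 + 9·3/10
 = 1/10 + 9/20 + 1 + 7/4 + 27/10
 = 6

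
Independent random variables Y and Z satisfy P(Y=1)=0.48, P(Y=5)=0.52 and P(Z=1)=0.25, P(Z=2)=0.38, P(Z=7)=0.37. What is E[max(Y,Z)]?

E[max(Y,Z)] = Σ_y Σ_z max(y,z) · P(Y=y)P(Z=z)
 = 1·0.12 + 2·0.1824 + 7·0.1776 + 5·0.13 + 5·0.1976 + 7·0.1924
 = 0.12 + 0.3648 + 1.2432 + 0.65 + 0.988 + 1.3468
 = 4.7128

4.7128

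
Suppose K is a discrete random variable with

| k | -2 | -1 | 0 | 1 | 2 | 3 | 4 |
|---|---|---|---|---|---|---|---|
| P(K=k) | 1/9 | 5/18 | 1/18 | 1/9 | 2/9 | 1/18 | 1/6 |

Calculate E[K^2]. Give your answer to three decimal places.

E[K^2] = Σ k^2·P(K=k)
 = 4·1/9 + 1·5/18 + 0·1/18 + 1·1/9 + 4·2/9 + 9·1/18 + 16·1/6
 = 4/9 + 5/18 + 0 + 1/9 + 8/9 + 1/2 + 8/3
 = 44/9

4.889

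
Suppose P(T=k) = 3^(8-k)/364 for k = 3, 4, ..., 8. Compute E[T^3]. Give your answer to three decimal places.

51.113

E[T^3] = Σ t^3·P(T=t)
 = 27·243/364 + 64·81/364 + 125·27/364 + 216·9/364 + 343·3/364 + 512·1/364
 = 6561/364 + 1296/91 + 3375/364 + 486/91 + 147/52 + 128/91
 = 18605/364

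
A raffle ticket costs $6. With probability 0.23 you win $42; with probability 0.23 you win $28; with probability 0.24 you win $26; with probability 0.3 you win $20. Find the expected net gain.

22.34

E[payout] = 42·0.23 + 28·0.23 + 26·0.24 + 20·0.3
 = 9.66 + 6.44 + 6.24 + 6
 = 28.34
Net = 28.34 - 6 = 22.34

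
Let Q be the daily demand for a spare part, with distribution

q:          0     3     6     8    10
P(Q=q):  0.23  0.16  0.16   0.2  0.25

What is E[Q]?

5.54

E[Q] = Σ q·P(Q=q)
 = 0·0.23 + 3·0.16 + 6·0.16 + 8·0.2 + 10·0.25
 = 0 + 0.48 + 0.96 + 1.6 + 2.5
 = 5.54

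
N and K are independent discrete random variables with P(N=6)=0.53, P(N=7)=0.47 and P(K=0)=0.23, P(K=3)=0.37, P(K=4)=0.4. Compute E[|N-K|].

3.76

E[|N-K|] = Σ_n Σ_k |n-k| · P(N=n)P(K=k)
 = 6·0.1219 + 3·0.1961 + 2·0.212 + 7·0.1081 + 4·0.1739 + 3·0.188
 = 0.7314 + 0.5883 + 0.424 + 0.7567 + 0.6956 + 0.564
 = 3.76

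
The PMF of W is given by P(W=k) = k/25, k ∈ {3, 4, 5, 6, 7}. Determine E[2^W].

61.12

E[2^W] = Σ 2^w·P(W=w)
 = 8·3/25 + 16·4/25 + 32·1/5 + 64·6/25 + 128·7/25
 = 24/25 + 64/25 + 32/5 + 384/25 + 896/25
 = 1528/25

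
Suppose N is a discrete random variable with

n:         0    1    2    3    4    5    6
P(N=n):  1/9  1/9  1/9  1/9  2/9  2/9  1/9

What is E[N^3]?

70

E[N^3] = Σ n^3·P(N=n)
 = 0·1/9 + 1·1/9 + 8·1/9 + 27·1/9 + 64·2/9 + 125·2/9 + 216·1/9
 = 0 + 1/9 + 8/9 + 3 + 128/9 + 250/9 + 24
 = 70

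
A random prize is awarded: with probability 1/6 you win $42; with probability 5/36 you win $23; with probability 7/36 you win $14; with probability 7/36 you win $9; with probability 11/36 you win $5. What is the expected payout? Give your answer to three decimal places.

E[payout] = 42·1/6 + 23·5/36 + 14·7/36 + 9·7/36 + 5·11/36
 = 7 + 115/36 + 49/18 + 7/4 + 55/36
 = 583/36

16.194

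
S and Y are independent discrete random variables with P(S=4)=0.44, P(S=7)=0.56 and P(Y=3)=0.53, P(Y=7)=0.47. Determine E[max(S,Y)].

6.3004

E[max(S,Y)] = Σ_s Σ_y max(s,y) · P(S=s)P(Y=y)
 = 4·0.2332 + 7·0.2068 + 7·0.2968 + 7·0.2632
 = 0.9328 + 1.4476 + 2.0776 + 1.8424
 = 6.3004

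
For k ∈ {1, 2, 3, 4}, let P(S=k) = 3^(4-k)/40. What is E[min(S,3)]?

1.425

E[min(S,3)] = Σ min(s,3)·P(S=s)
 = 1·27/40 + 2·9/40 + 3·3/40 + 3·1/40
 = 27/40 + 9/20 + 9/40 + 3/40
 = 57/40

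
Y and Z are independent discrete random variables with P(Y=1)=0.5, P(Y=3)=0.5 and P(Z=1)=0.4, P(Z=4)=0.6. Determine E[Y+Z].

4.8

E[Y+Z] = Σ_y Σ_z (y+z) · P(Y=y)P(Z=z)
 = 2·0.2 + 5·0.3 + 4·0.2 + 7·0.3
 = 0.4 + 1.5 + 0.8 + 2.1
 = 4.8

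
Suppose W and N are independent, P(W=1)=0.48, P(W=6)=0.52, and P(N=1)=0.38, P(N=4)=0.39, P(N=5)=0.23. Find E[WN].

11.124

E[WN] = Σ_w Σ_n wn · P(W=w)P(N=n)
 = 1·0.1824 + 4·0.1872 + 5·0.1104 + 6·0.1976 + 24·0.2028 + 30·0.1196
 = 0.1824 + 0.7488 + 0.552 + 1.1856 + 4.8672 + 3.588
 = 11.124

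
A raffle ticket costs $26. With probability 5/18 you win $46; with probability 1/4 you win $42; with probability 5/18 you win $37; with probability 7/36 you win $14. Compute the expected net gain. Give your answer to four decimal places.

E[payout] = 46·5/18 + 42·1/4 + 37·5/18 + 14·7/36
 = 115/9 + 21/2 + 185/18 + 49/18
 = 653/18
Net = 653/18 - 26 = 185/18

10.2778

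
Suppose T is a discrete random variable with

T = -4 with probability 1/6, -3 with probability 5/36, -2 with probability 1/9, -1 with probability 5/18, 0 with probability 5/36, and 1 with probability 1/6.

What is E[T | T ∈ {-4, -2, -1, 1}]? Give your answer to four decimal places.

-1.3846

P(T ∈ {-4, -2, -1, 1}) = 1/6 + 1/9 + 5/18 + 1/6 = 13/18.
E[T | T ∈ {-4, -2, -1, 1}] = [(-4)·1/6 + (-2)·1/9 + (-1)·5/18 + 1·1/6] / (13/18)
 = -1 / (13/18)
 = -18/13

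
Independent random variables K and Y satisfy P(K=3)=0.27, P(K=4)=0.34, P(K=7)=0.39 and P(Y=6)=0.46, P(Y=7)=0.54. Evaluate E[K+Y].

11.44

E[K+Y] = Σ_k Σ_y (k+y) · P(K=k)P(Y=y)
 = 9·0.1242 + 10·0.1458 + 10·0.1564 + 11·0.1836 + 13·0.1794 + 14·0.2106
 = 1.1178 + 1.458 + 1.564 + 2.0196 + 2.3322 + 2.9484
 = 11.44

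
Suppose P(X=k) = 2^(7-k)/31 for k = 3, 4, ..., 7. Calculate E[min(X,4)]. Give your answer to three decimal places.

3.484

E[min(X,4)] = Σ min(x,4)·P(X=x)
 = 3·16/31 + 4·8/31 + 4·4/31 + 4·2/31 + 4·1/31
 = 48/31 + 32/31 + 16/31 + 8/31 + 4/31
 = 108/31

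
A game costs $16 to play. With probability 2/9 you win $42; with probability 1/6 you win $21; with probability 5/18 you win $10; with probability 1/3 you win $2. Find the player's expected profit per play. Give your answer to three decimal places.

E[payout] = 42·2/9 + 21·1/6 + 10·5/18 + 2·1/3
 = 28/3 + 7/2 + 25/9 + 2/3
 = 293/18
Net = 293/18 - 16 = 5/18

0.278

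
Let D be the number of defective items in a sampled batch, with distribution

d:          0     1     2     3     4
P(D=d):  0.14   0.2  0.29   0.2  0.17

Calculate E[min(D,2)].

1.52

E[min(D,2)] = Σ min(d,2)·P(D=d)
 = 0·0.14 + 1·0.2 + 2·0.29 + 2·0.2 + 2·0.17
 = 0 + 0.2 + 0.58 + 0.4 + 0.34
 = 1.52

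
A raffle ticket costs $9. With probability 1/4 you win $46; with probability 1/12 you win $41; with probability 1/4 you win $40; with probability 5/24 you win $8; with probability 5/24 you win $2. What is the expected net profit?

18

E[payout] = 46·1/4 + 41·1/12 + 40·1/4 + 8·5/24 + 2·5/24
 = 23/2 + 41/12 + 10 + 5/3 + 5/12
 = 27
Net = 27 - 9 = 18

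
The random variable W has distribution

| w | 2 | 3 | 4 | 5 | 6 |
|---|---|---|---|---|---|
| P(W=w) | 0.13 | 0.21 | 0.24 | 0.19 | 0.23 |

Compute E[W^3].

95.5

E[W^3] = Σ w^3·P(W=w)
 = 8·0.13 + 27·0.21 + 64·0.24 + 125·0.19 + 216·0.23
 = 1.04 + 5.67 + 15.36 + 23.75 + 49.68
 = 95.5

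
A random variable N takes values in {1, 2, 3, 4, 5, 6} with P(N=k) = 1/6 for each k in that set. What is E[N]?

3.5

E[N] = Σ n·P(N=n)
 = 1·1/6 + 2·1/6 + 3·1/6 + 4·1/6 + 5·1/6 + 6·1/6
 = 1/6 + 1/3 + 1/2 + 2/3 + 5/6 + 1
 = 7/2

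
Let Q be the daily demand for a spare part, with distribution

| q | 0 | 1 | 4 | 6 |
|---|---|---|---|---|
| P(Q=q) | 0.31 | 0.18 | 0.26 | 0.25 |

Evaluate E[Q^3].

E[Q^3] = Σ q^3·P(Q=q)
 = 0·0.31 + 1·0.18 + 64·0.26 + 216·0.25
 = 0 + 0.18 + 16.64 + 54
 = 70.82

70.82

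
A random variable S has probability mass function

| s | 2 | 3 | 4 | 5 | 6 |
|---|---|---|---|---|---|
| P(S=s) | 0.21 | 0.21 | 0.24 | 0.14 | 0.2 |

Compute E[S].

3.91

E[S] = Σ s·P(S=s)
 = 2·0.21 + 3·0.21 + 4·0.24 + 5·0.14 + 6·0.2
 = 0.42 + 0.63 + 0.96 + 0.7 + 1.2
 = 3.91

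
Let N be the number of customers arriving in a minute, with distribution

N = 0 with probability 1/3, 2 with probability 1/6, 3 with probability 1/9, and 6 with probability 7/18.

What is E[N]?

E[N] = Σ n·P(N=n)
 = 0·1/3 + 2·1/6 + 3·1/9 + 6·7/18
 = 0 + 1/3 + 1/3 + 7/3
 = 3

3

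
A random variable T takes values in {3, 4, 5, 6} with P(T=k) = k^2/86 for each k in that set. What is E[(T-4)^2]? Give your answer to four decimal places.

E[(T-4)^2] = Σ (t-4)^2·P(T=t)
 = 1·9/86 + 0·8/43 + 1·25/86 + 4·18/43
 = 9/86 + 0 + 25/86 + 72/43
 = 89/43

2.0698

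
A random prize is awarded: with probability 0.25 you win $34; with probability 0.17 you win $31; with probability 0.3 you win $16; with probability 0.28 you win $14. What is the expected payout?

22.49

E[payout] = 34·0.25 + 31·0.17 + 16·0.3 + 14·0.28
 = 8.5 + 5.27 + 4.8 + 3.92
 = 22.49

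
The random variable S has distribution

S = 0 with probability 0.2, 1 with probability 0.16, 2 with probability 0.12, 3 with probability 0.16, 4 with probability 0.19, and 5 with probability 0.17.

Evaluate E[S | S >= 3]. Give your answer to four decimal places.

P(S >= 3) = 0.16 + 0.19 + 0.17 = 0.52.
E[S | S >= 3] = [3·0.16 + 4·0.19 + 5·0.17] / 0.52
 = 2.09 / 0.52
 = 209/52

4.0192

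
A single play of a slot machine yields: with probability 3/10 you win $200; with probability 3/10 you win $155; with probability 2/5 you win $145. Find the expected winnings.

164.5

E[payout] = 200·3/10 + 155·3/10 + 145·2/5
 = 60 + 93/2 + 58
 = 329/2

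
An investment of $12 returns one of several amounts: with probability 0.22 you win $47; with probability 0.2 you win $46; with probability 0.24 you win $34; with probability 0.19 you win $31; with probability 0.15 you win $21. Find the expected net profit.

24.74

E[payout] = 47·0.22 + 46·0.2 + 34·0.24 + 31·0.19 + 21·0.15
 = 10.34 + 9.2 + 8.16 + 5.89 + 3.15
 = 36.74
Net = 36.74 - 12 = 24.74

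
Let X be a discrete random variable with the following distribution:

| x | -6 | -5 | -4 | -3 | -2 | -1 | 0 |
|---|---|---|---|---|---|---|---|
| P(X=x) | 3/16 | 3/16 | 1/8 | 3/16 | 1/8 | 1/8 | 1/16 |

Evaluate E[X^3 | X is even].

-99

P(X is even) = 3/16 + 1/8 + 1/8 + 1/16 = 1/2.
E[X^3 | X is even] = [(-216)·3/16 + (-64)·1/8 + (-8)·1/8 + 0·1/16] / (1/2)
 = -99/2 / (1/2)
 = -99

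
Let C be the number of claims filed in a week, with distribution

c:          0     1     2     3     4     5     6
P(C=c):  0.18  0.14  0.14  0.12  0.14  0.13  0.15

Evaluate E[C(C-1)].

E[C(C-1)] = Σ c(c-1)·P(C=c)
 = 0·0.18 + 0·0.14 + 2·0.14 + 6·0.12 + 12·0.14 + 20·0.13 + 30·0.15
 = 0 + 0 + 0.28 + 0.72 + 1.68 + 2.6 + 4.5
 = 9.78

9.78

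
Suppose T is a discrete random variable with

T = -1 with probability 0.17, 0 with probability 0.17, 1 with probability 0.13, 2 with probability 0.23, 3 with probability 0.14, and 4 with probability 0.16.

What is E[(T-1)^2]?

E[(T-1)^2] = Σ (t-1)^2·P(T=t)
 = 4·0.17 + 1·0.17 + 0·0.13 + 1·0.23 + 4·0.14 + 9·0.16
 = 0.68 + 0.17 + 0 + 0.23 + 0.56 + 1.44
 = 3.08

3.08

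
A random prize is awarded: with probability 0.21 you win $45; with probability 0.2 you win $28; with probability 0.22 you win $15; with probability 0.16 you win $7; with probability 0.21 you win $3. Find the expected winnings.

E[payout] = 45·0.21 + 28·0.2 + 15·0.22 + 7·0.16 + 3·0.21
 = 9.45 + 5.6 + 3.3 + 1.12 + 0.63
 = 20.1

20.1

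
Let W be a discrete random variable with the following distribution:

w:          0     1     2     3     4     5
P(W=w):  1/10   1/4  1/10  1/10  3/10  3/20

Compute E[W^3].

41.7

E[W^3] = Σ w^3·P(W=w)
 = 0·1/10 + 1·1/4 + 8·1/10 + 27·1/10 + 64·3/10 + 125·3/20
 = 0 + 1/4 + 4/5 + 27/10 + 96/5 + 75/4
 = 417/10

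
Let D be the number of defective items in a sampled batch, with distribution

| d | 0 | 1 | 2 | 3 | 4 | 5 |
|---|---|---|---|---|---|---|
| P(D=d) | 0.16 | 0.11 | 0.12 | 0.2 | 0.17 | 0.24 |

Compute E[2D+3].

8.66

E[2D+3] = Σ (2d+3)·P(D=d)
 = 3·0.16 + 5·0.11 + 7·0.12 + 9·0.2 + 11·0.17 + 13·0.24
 = 0.48 + 0.55 + 0.84 + 1.8 + 1.87 + 3.12
 = 8.66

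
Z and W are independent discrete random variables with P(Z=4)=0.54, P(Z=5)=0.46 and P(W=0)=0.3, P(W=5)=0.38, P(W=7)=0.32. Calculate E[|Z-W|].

E[|Z-W|] = Σ_z Σ_w |z-w| · P(Z=z)P(W=w)
 = 4·0.162 + 1·0.2052 + 3·0.1728 + 5·0.138 + 0·0.1748 + 2·0.1472
 = 0.648 + 0.2052 + 0.5184 + 0.69 + 0 + 0.2944
 = 2.356

2.356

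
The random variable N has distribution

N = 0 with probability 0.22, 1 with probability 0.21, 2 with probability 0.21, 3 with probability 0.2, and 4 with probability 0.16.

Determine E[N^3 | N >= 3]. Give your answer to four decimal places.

P(N >= 3) = 0.2 + 0.16 = 0.36.
E[N^3 | N >= 3] = [27·0.2 + 64·0.16] / 0.36
 = 15.64 / 0.36
 = 391/9

43.4444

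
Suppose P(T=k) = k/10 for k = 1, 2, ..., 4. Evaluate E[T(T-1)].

E[T(T-1)] = Σ t(t-1)·P(T=t)
 = 0·1/10 + 2·1/5 + 6·3/10 + 12·2/5
 = 0 + 2/5 + 9/5 + 24/5
 = 7

7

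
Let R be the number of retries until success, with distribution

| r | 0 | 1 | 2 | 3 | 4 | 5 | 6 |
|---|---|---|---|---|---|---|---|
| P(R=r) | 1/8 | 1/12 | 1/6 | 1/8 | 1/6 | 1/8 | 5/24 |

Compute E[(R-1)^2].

9.5

E[(R-1)^2] = Σ (r-1)^2·P(R=r)
 = 1·1/8 + 0·1/12 + 1·1/6 + 4·1/8 + 9·1/6 + 16·1/8 + 25·5/24
 = 1/8 + 0 + 1/6 + 1/2 + 3/2 + 2 + 125/24
 = 19/2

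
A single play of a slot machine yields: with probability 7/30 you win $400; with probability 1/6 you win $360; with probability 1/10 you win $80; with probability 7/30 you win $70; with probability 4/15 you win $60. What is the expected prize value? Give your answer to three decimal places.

193.667

E[payout] = 400·7/30 + 360·1/6 + 80·1/10 + 70·7/30 + 60·4/15
 = 280/3 + 60 + 8 + 49/3 + 16
 = 581/3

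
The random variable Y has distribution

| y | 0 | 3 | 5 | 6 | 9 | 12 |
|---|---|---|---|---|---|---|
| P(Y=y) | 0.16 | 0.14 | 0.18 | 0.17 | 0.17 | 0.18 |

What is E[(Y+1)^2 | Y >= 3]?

76.75

P(Y >= 3) = 0.14 + 0.18 + 0.17 + 0.17 + 0.18 = 0.84.
E[(Y+1)^2 | Y >= 3] = [16·0.14 + 36·0.18 + 49·0.17 + 100·0.17 + 169·0.18] / 0.84
 = 64.47 / 0.84
 = 307/4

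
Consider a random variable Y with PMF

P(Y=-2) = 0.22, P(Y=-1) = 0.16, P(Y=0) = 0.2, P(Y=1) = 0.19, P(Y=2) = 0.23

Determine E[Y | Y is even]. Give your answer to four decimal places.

P(Y is even) = 0.22 + 0.2 + 0.23 = 0.65.
E[Y | Y is even] = [(-2)·0.22 + 0·0.2 + 2·0.23] / 0.65
 = 0.02 / 0.65
 = 2/65

0.0308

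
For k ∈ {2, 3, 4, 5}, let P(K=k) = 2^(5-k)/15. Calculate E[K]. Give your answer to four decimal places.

2.7333

E[K] = Σ k·P(K=k)
 = 2·8/15 + 3·4/15 + 4·2/15 + 5·1/15
 = 16/15 + 4/5 + 8/15 + 1/3
 = 41/15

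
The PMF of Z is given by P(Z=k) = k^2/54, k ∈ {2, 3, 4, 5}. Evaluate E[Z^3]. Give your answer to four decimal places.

E[Z^3] = Σ z^3·P(Z=z)
 = 8·2/27 + 27·1/6 + 64·8/27 + 125·25/54
 = 16/27 + 9/2 + 512/27 + 3125/54
 = 2212/27

81.9259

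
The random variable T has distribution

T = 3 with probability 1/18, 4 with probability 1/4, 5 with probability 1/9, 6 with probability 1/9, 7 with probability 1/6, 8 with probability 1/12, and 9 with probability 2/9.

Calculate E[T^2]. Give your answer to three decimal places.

E[T^2] = Σ t^2·P(T=t)
 = 9·1/18 + 16·1/4 + 25·1/9 + 36·1/9 + 49·1/6 + 64·1/12 + 81·2/9
 = 1/2 + 4 + 25/9 + 4 + 49/6 + 16/3 + 18
 = 385/9

42.778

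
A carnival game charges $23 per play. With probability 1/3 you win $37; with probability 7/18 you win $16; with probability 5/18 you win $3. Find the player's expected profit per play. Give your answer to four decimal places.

-3.6111

E[payout] = 37·1/3 + 16·7/18 + 3·5/18
 = 37/3 + 56/9 + 5/6
 = 349/18
Net = 349/18 - 23 = -65/18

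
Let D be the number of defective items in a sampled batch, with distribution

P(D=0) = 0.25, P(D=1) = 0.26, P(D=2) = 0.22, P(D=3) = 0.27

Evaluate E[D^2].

3.57

E[D^2] = Σ d^2·P(D=d)
 = 0·0.25 + 1·0.26 + 4·0.22 + 9·0.27
 = 0 + 0.26 + 0.88 + 2.43
 = 3.57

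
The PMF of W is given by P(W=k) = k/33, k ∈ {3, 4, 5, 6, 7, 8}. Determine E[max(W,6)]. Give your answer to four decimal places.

E[max(W,6)] = Σ max(w,6)·P(W=w)
 = 6·1/11 + 6·4/33 + 6·5/33 + 6·2/11 + 7·7/33 + 8·8/33
 = 6/11 + 8/11 + 10/11 + 12/11 + 49/33 + 64/33
 = 221/33

6.6970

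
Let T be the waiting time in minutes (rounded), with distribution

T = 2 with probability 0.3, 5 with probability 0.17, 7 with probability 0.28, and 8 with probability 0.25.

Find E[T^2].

E[T^2] = Σ t^2·P(T=t)
 = 4·0.3 + 25·0.17 + 49·0.28 + 64·0.25
 = 1.2 + 4.25 + 13.72 + 16
 = 35.17

35.17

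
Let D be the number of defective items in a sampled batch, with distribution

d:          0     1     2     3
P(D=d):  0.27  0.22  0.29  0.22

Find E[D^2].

3.36

E[D^2] = Σ d^2·P(D=d)
 = 0·0.27 + 1·0.22 + 4·0.29 + 9·0.22
 = 0 + 0.22 + 1.16 + 1.98
 = 3.36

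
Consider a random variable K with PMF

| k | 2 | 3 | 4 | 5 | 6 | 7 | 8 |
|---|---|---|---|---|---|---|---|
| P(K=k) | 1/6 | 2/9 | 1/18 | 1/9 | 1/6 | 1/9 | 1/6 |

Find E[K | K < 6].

P(K < 6) = 1/6 + 2/9 + 1/18 + 1/9 = 5/9.
E[K | K < 6] = [2·1/6 + 3·2/9 + 4·1/18 + 5·1/9] / (5/9)
 = 16/9 / (5/9)
 = 16/5

3.2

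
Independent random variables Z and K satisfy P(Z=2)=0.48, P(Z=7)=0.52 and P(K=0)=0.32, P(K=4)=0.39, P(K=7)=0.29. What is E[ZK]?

E[ZK] = Σ_z Σ_k zk · P(Z=z)P(K=k)
 = 0·0.1536 + 8·0.1872 + 14·0.1392 + 0·0.1664 + 28·0.2028 + 49·0.1508
 = 0 + 1.4976 + 1.9488 + 0 + 5.6784 + 7.3892
 = 16.514

16.514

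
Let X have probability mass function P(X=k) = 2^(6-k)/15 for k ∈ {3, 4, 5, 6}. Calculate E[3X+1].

12.2

E[3X+1] = Σ (3x+1)·P(X=x)
 = 10·8/15 + 13·4/15 + 16·2/15 + 19·1/15
 = 16/3 + 52/15 + 32/15 + 19/15
 = 61/5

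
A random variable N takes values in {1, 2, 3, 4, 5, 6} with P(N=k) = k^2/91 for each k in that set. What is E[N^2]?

25

E[N^2] = Σ n^2·P(N=n)
 = 1·1/91 + 4·4/91 + 9·9/91 + 16·16/91 + 25·25/91 + 36·36/91
 = 1/91 + 16/91 + 81/91 + 256/91 + 625/91 + 1296/91
 = 25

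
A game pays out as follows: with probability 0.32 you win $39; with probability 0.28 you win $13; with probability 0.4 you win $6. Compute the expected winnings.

E[payout] = 39·0.32 + 13·0.28 + 6·0.4
 = 12.48 + 3.64 + 2.4
 = 18.52

18.52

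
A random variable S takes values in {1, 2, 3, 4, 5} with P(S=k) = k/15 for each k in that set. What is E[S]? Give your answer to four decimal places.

3.6667

E[S] = Σ s·P(S=s)
 = 1·1/15 + 2·2/15 + 3·1/5 + 4·4/15 + 5·1/3
 = 1/15 + 4/15 + 3/5 + 16/15 + 5/3
 = 11/3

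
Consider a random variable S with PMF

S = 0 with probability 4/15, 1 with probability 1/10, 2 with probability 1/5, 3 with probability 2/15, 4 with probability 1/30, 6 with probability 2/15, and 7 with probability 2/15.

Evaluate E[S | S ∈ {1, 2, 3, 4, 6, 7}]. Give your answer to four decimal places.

3.7727

P(S ∈ {1, 2, 3, 4, 6, 7}) = 1/10 + 1/5 + 2/15 + 1/30 + 2/15 + 2/15 = 11/15.
E[S | S ∈ {1, 2, 3, 4, 6, 7}] = [1·1/10 + 2·1/5 + 3·2/15 + 4·1/30 + 6·2/15 + 7·2/15] / (11/15)
 = 83/30 / (11/15)
 = 83/22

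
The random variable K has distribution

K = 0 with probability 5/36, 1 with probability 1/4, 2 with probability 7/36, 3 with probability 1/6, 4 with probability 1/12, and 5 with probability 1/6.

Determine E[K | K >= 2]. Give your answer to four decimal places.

3.3636

P(K >= 2) = 7/36 + 1/6 + 1/12 + 1/6 = 11/18.
E[K | K >= 2] = [2·7/36 + 3·1/6 + 4·1/12 + 5·1/6] / (11/18)
 = 37/18 / (11/18)
 = 37/11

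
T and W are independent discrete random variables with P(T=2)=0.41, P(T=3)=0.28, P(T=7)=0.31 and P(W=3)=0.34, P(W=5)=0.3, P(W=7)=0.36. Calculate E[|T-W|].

E[|T-W|] = Σ_t Σ_w |t-w| · P(T=t)P(W=w)
 = 1·0.1394 + 3·0.123 + 5·0.1476 + 0·0.0952 + 2·0.084 + 4·0.1008 + 4·0.1054 + 2·0.093 + 0·0.1116
 = 0.1394 + 0.369 + 0.738 + 0 + 0.168 + 0.4032 + 0.4216 + 0.186 + 0
 = 2.4252

2.4252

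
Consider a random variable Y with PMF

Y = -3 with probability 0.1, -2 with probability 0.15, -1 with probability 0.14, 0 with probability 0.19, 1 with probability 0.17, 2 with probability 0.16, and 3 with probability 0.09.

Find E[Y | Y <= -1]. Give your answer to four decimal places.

P(Y <= -1) = 0.1 + 0.15 + 0.14 = 0.39.
E[Y | Y <= -1] = [(-3)·0.1 + (-2)·0.15 + (-1)·0.14] / 0.39
 = -0.74 / 0.39
 = -74/39

-1.8974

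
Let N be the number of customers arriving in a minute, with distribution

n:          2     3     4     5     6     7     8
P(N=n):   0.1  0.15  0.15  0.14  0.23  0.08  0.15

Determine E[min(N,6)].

4.71

E[min(N,6)] = Σ min(n,6)·P(N=n)
 = 2·0.1 + 3·0.15 + 4·0.15 + 5·0.14 + 6·0.23 + 6·0.08 + 6·0.15
 = 0.2 + 0.45 + 0.6 + 0.7 + 1.38 + 0.48 + 0.9
 = 4.71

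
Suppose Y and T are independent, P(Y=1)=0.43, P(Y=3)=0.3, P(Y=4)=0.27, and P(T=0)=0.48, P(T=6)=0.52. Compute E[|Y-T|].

E[|Y-T|] = Σ_y Σ_t |y-t| · P(Y=y)P(T=t)
 = 1·0.2064 + 5·0.2236 + 3·0.144 + 3·0.156 + 4·0.1296 + 2·0.1404
 = 0.2064 + 1.118 + 0.432 + 0.468 + 0.5184 + 0.2808
 = 3.0236

3.0236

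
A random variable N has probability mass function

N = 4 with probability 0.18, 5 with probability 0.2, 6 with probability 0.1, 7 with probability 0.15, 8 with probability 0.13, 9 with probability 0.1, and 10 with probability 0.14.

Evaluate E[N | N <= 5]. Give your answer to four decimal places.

4.5263

P(N <= 5) = 0.18 + 0.2 = 0.38.
E[N | N <= 5] = [4·0.18 + 5·0.2] / 0.38
 = 1.72 / 0.38
 = 86/19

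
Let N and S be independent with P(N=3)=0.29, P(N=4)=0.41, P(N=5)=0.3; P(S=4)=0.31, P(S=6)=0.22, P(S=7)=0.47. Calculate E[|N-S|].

2.026

E[|N-S|] = Σ_n Σ_s |n-s| · P(N=n)P(S=s)
 = 1·0.0899 + 3·0.0638 + 4·0.1363 + 0·0.1271 + 2·0.0902 + 3·0.1927 + 1·0.093 + 1·0.066 + 2·0.141
 = 0.0899 + 0.1914 + 0.5452 + 0 + 0.1804 + 0.5781 + 0.093 + 0.066 + 0.282
 = 2.026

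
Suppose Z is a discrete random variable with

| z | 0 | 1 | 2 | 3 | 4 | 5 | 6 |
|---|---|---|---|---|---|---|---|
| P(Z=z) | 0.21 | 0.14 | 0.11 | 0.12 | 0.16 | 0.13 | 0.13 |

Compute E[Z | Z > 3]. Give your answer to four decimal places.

4.9286

P(Z > 3) = 0.16 + 0.13 + 0.13 = 0.42.
E[Z | Z > 3] = [4·0.16 + 5·0.13 + 6·0.13] / 0.42
 = 2.07 / 0.42
 = 69/14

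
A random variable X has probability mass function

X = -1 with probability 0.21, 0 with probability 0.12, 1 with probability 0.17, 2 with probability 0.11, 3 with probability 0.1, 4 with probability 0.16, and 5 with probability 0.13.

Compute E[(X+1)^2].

12.07

E[(X+1)^2] = Σ (x+1)^2·P(X=x)
 = 0·0.21 + 1·0.12 + 4·0.17 + 9·0.11 + 16·0.1 + 25·0.16 + 36·0.13
 = 0 + 0.12 + 0.68 + 0.99 + 1.6 + 4 + 4.68
 = 12.07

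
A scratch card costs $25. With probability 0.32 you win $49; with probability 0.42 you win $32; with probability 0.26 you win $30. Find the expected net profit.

E[payout] = 49·0.32 + 32·0.42 + 30·0.26
 = 15.68 + 13.44 + 7.8
 = 36.92
Net = 36.92 - 25 = 11.92

11.92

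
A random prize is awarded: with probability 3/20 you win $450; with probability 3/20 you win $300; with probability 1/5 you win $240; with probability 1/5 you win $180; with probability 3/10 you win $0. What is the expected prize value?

E[payout] = 450·3/20 + 300·3/20 + 240·1/5 + 180·1/5 + 0·3/10
 = 135/2 + 45 + 48 + 36 + 0
 = 393/2

196.5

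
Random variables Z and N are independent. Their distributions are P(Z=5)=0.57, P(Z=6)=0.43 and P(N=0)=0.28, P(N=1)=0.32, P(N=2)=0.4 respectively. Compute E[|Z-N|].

4.31

E[|Z-N|] = Σ_z Σ_n |z-n| · P(Z=z)P(N=n)
 = 5·0.1596 + 4·0.1824 + 3·0.228 + 6·0.1204 + 5·0.1376 + 4·0.172
 = 0.798 + 0.7296 + 0.684 + 0.7224 + 0.688 + 0.688
 = 4.31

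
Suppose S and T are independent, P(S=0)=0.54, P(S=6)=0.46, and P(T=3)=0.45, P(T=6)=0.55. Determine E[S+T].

E[S+T] = Σ_s Σ_t (s+t) · P(S=s)P(T=t)
 = 3·0.243 + 6·0.297 + 9·0.207 + 12·0.253
 = 0.729 + 1.782 + 1.863 + 3.036
 = 7.41

7.41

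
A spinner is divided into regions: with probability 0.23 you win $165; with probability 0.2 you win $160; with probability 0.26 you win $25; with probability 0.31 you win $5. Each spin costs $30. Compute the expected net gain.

48

E[payout] = 165·0.23 + 160·0.2 + 25·0.26 + 5·0.31
 = 37.95 + 32 + 6.5 + 1.55
 = 78
Net = 78 - 30 = 48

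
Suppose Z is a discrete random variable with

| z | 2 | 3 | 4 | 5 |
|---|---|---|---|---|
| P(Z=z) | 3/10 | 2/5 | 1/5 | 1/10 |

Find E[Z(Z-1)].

E[Z(Z-1)] = Σ z(z-1)·P(Z=z)
 = 2·3/10 + 6·2/5 + 12·1/5 + 20·1/10
 = 3/5 + 12/5 + 12/5 + 2
 = 37/5

7.4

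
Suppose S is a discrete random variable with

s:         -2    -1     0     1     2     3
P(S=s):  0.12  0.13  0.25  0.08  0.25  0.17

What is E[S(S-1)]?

2.5

E[S(S-1)] = Σ s(s-1)·P(S=s)
 = 6·0.12 + 2·0.13 + 0·0.25 + 0·0.08 + 2·0.25 + 6·0.17
 = 0.72 + 0.26 + 0 + 0 + 0.5 + 1.02
 = 2.5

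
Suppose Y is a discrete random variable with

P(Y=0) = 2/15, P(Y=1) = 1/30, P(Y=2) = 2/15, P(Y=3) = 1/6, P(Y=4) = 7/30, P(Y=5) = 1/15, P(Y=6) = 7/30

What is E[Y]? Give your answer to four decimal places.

3.4667

E[Y] = Σ y·P(Y=y)
 = 0·2/15 + 1·1/30 + 2·2/15 + 3·1/6 + 4·7/30 + 5·1/15 + 6·7/30
 = 0 + 1/30 + 4/15 + 1/2 + 14/15 + 1/3 + 7/5
 = 52/15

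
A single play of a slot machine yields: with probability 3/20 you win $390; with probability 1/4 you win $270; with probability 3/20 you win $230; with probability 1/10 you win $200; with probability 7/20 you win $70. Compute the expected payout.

E[payout] = 390·3/20 + 270·1/4 + 230·3/20 + 200·1/10 + 70·7/20
 = 117/2 + 135/2 + 69/2 + 20 + 49/2
 = 205

205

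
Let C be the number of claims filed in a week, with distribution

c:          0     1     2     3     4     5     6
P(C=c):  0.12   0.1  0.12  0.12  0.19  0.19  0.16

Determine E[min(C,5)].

E[min(C,5)] = Σ min(c,5)·P(C=c)
 = 0·0.12 + 1·0.1 + 2·0.12 + 3·0.12 + 4·0.19 + 5·0.19 + 5·0.16
 = 0 + 0.1 + 0.24 + 0.36 + 0.76 + 0.95 + 0.8
 = 3.21

3.21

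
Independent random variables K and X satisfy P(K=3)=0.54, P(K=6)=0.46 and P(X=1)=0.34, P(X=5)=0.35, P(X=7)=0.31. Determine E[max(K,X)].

5.5702

E[max(K,X)] = Σ_k Σ_x max(k,x) · P(K=k)P(X=x)
 = 3·0.1836 + 5·0.189 + 7·0.1674 + 6·0.1564 + 6·0.161 + 7·0.1426
 = 0.5508 + 0.945 + 1.1718 + 0.9384 + 0.966 + 0.9982
 = 5.5702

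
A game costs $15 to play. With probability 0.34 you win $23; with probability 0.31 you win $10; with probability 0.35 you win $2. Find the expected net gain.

-3.38

E[payout] = 23·0.34 + 10·0.31 + 2·0.35
 = 7.82 + 3.1 + 0.7
 = 11.62
Net = 11.62 - 15 = -3.38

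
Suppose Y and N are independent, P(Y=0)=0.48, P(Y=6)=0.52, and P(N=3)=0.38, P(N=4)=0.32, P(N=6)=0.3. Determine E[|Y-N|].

E[|Y-N|] = Σ_y Σ_n |y-n| · P(Y=y)P(N=n)
 = 3·0.1824 + 4·0.1536 + 6·0.144 + 3·0.1976 + 2·0.1664 + 0·0.156
 = 0.5472 + 0.6144 + 0.864 + 0.5928 + 0.3328 + 0
 = 2.9512

2.9512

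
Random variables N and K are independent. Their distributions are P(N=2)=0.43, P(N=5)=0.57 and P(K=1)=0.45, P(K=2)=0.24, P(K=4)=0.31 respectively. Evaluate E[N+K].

E[N+K] = Σ_n Σ_k (n+k) · P(N=n)P(K=k)
 = 3·0.1935 + 4·0.1032 + 6·0.1333 + 6·0.2565 + 7·0.1368 + 9·0.1767
 = 0.5805 + 0.4128 + 0.7998 + 1.539 + 0.9576 + 1.5903
 = 5.88

5.88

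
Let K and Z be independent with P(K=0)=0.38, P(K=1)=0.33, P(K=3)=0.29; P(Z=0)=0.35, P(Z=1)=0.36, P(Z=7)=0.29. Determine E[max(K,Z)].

E[max(K,Z)] = Σ_k Σ_z max(k,z) · P(K=k)P(Z=z)
 = 0·0.133 + 1·0.1368 + 7·0.1102 + 1·0.1155 + 1·0.1188 + 7·0.0957 + 3·0.1015 + 3·0.1044 + 7·0.0841
 = 0 + 0.1368 + 0.7714 + 0.1155 + 0.1188 + 0.6699 + 0.3045 + 0.3132 + 0.5887
 = 3.0188

3.0188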